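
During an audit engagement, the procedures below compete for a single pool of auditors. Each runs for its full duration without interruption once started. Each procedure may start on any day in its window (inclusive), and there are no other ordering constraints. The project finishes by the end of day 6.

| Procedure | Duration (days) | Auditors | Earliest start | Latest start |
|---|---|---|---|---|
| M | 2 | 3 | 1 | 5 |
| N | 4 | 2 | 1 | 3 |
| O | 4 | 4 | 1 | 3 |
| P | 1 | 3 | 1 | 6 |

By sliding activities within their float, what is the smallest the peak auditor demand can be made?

Early-start (M@1, N@1, O@1, P@1) gives peak 12: d1:12  d2:9  d3:6  d4:6  d5:0  d6:0.
Shift N→2, O→3.
Schedule M@1, N@2, O@3, P@1: d1:6  d2:5  d3:6  d4:6  d5:6  d6:4 — peak 6.
Total auditor-days = 33 over 6 days ⇒ peak ≥ ⌈33/6⌉ = 6, so 6 is optimal.

6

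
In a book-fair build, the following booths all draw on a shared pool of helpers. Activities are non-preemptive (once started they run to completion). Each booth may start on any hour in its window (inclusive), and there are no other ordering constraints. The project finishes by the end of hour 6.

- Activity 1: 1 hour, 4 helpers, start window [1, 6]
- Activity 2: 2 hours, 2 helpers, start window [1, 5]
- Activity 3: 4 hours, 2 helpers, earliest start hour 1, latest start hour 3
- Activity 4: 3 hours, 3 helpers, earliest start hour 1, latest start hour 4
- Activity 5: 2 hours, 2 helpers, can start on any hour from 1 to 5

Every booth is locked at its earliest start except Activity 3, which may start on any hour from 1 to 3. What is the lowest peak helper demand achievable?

11

Activity 3@1: h1:13  h2:9  h3:5  h4:2  h5:0  h6:0 → peak 13
Activity 3@2: h1:11  h2:9  h3:5  h4:2  h5:2  h6:0 → peak 11
Activity 3@3: h1:11  h2:7  h3:5  h4:2  h5:2  h6:2 → peak 11
Best is Activity 3@2, peak 11.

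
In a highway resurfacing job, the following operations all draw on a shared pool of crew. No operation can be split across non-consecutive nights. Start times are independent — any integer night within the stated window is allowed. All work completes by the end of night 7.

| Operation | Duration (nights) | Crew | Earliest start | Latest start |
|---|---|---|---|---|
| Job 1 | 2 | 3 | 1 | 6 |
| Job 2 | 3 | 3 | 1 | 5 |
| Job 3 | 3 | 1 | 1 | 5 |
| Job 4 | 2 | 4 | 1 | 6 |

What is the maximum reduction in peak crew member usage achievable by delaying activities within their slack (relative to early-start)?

Early-start peak: n1:11  n2:11  n3:4  n4:0  n5:0  n6:0  n7:0 ⇒ 11.
Leveled (Job 1@1, Job 2@3, Job 3@1, Job 4@6): n1:4  n2:4  n3:4  n4:3  n5:3  n6:4  n7:4 ⇒ 4.
Reduction 11 − 4 = 7.

7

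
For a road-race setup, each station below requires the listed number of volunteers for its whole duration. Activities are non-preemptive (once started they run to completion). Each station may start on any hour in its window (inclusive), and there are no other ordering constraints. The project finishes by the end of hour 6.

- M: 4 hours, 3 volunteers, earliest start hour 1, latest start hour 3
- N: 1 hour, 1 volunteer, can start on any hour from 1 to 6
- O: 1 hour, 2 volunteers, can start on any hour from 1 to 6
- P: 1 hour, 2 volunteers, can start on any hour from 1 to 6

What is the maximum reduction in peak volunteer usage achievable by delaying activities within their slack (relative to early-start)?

Early-start peak: h1:8  h2:3  h3:3  h4:3  h5:0  h6:0 ⇒ 8.
Leveled (M@1, N@5, O@5, P@6): h1:3  h2:3  h3:3  h4:3  h5:3  h6:2 ⇒ 3.
Reduction 8 − 3 = 5.

5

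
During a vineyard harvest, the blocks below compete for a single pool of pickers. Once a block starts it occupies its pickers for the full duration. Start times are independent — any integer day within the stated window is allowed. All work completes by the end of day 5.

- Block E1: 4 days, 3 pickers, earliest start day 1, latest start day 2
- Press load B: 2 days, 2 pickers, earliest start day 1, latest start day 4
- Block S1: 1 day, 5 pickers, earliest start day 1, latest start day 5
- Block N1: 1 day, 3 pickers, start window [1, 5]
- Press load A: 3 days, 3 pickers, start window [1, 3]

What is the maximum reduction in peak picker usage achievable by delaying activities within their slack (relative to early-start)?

8

Early-start peak: d1:16  d2:8  d3:6  d4:3  d5:0 ⇒ 16.
Leveled (Block E1@1, Press load B@1, Block S1@4, Block N1@5, Press load A@1): d1:8  d2:8  d3:6  d4:8  d5:3 ⇒ 8.
Reduction 16 − 8 = 8.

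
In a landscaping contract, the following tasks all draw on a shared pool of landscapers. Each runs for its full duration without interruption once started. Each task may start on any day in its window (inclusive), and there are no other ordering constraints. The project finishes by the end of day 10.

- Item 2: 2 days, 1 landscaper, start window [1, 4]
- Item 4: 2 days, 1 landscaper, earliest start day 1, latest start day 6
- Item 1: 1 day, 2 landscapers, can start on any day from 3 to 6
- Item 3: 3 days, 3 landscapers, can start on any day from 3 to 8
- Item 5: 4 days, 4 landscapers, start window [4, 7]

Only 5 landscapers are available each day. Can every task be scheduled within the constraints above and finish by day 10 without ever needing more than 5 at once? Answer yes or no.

Schedule Item 2@1, Item 4@1, Item 1@3, Item 3@4, Item 5@7: d1:2  d2:2  d3:2  d4:3  d5:3  d6:3  d7:4  d8:4  d9:4  d10:4 — peak 4 ≤ 5.

yes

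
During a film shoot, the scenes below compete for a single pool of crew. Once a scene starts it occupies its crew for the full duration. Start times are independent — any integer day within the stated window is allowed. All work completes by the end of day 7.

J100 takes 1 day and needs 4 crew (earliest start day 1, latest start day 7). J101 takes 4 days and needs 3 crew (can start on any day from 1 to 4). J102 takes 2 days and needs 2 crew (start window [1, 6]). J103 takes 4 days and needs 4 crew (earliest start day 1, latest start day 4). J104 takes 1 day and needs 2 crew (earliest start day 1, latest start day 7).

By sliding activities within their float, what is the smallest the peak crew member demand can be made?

7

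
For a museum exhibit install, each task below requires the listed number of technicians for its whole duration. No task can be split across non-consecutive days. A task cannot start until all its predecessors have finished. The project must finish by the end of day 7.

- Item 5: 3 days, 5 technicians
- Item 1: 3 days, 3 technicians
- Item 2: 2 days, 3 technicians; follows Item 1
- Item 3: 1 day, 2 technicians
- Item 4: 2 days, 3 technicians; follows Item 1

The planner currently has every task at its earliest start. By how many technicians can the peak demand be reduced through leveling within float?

2

Early-start peak: d1:10  d2:8  d3:8  d4:6  d5:6  d6:0  d7:0 ⇒ 10.
Leveled (Item 5@1, Item 1@1, Item 2@4, Item 3@4, Item 4@4): d1:8  d2:8  d3:8  d4:8  d5:6  d6:0  d7:0 ⇒ 8.
Reduction 10 − 8 = 2.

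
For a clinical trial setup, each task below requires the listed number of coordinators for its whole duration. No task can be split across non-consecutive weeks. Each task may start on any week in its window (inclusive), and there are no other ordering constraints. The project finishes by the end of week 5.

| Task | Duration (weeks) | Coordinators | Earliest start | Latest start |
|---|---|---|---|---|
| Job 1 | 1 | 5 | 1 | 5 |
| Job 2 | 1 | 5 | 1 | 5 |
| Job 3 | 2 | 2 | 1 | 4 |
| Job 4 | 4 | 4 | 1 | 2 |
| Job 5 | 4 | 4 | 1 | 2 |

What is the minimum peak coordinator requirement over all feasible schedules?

10

Early-start (Job 1@1, Job 2@1, Job 3@1, Job 4@1, Job 5@1) gives peak 20: w1:20  w2:10  w3:8  w4:8  w5:0.
Shift Job 3→2, Job 4→2, Job 5→2.
Schedule Job 1@1, Job 2@1, Job 3@2, Job 4@2, Job 5@2: w1:10  w2:10  w3:10  w4:8  w5:8 — peak 10.
Total coordinator-weeks = 46 over 5 weeks ⇒ peak ≥ ⌈46/5⌉ = 10, so 10 is optimal.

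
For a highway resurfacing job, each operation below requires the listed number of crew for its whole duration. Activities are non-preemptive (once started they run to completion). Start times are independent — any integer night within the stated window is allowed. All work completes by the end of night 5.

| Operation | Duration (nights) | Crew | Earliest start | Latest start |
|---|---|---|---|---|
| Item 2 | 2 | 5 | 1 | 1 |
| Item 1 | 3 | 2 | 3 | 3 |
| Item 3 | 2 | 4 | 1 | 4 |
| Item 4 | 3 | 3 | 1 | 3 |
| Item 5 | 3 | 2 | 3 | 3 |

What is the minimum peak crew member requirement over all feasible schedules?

8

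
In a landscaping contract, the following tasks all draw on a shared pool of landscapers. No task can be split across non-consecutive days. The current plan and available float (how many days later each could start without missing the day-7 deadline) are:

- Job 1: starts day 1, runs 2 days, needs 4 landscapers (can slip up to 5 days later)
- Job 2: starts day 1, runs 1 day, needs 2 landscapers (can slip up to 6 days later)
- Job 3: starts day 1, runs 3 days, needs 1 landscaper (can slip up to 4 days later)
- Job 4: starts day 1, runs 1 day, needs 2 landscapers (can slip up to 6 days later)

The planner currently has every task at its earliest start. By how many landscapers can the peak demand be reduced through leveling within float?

5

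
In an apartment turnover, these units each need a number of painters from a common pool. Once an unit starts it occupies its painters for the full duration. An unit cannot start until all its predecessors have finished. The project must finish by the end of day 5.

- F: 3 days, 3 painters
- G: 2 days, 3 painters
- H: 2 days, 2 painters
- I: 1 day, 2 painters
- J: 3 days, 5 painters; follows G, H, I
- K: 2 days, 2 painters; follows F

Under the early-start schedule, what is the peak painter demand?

10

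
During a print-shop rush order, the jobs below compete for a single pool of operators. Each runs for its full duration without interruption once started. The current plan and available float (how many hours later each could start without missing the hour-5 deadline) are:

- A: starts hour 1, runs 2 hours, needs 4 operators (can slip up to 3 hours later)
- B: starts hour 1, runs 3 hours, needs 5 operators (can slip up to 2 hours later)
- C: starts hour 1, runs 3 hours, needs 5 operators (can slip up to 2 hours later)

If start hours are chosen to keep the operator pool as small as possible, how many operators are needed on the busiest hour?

10

Early-start (A@1, B@1, C@1) gives peak 14: h1:14  h2:14  h3:10  h4:0  h5:0.
Shift C→3.
Schedule A@1, B@1, C@3: h1:9  h2:9  h3:10  h4:5  h5:5 — peak 10.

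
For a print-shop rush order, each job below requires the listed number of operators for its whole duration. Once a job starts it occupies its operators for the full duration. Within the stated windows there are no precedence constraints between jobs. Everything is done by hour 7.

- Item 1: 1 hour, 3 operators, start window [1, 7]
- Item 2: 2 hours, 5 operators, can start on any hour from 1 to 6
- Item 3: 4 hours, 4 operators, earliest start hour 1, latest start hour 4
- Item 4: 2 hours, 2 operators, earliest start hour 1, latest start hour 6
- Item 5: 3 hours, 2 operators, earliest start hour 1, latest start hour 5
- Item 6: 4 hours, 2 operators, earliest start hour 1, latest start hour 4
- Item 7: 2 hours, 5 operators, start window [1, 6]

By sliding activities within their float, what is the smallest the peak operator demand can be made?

Early-start (Item 1@1, Item 2@1, Item 3@1, Item 4@1, Item 5@1, Item 6@1, Item 7@1) gives peak 23: h1:23  h2:20  h3:8  h4:6  h5:0  h6:0  h7:0.
Shift Item 3→2, Item 4→3, Item 5→5, Item 6→3, Item 7→6.
Schedule Item 1@1, Item 2@1, Item 3@2, Item 4@3, Item 5@5, Item 6@3, Item 7@6: h1:8  h2:9  h3:8  h4:8  h5:8  h6:9  h7:7 — peak 9.
Total operator-hours = 57 over 7 hours ⇒ peak ≥ ⌈57/7⌉ = 9, so 9 is optimal.

9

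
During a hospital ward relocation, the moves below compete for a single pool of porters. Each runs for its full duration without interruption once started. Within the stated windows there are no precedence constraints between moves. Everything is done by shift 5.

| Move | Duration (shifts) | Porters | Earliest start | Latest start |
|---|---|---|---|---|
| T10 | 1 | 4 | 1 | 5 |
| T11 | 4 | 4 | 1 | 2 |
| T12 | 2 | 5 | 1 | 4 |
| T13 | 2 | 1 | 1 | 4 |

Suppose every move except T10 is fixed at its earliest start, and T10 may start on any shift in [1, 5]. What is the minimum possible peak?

10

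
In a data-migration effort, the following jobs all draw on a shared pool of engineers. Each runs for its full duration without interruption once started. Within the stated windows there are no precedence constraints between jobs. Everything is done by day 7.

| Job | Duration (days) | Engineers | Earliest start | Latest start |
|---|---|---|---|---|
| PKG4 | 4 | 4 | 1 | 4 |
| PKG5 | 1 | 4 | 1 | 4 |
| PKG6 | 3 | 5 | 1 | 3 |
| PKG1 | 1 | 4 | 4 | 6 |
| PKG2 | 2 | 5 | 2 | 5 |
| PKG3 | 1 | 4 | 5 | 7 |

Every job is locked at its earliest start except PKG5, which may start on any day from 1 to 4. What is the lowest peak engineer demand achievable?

14

PKG5@1: d1:13  d2:14  d3:14  d4:8  d5:4  d6:0  d7:0 → peak 14
PKG5@2: d1:9  d2:18  d3:14  d4:8  d5:4  d6:0  d7:0 → peak 18
PKG5@3: d1:9  d2:14  d3:18  d4:8  d5:4  d6:0  d7:0 → peak 18
PKG5@4: d1:9  d2:14  d3:14  d4:12  d5:4  d6:0  d7:0 → peak 14
Best is PKG5@1, peak 14.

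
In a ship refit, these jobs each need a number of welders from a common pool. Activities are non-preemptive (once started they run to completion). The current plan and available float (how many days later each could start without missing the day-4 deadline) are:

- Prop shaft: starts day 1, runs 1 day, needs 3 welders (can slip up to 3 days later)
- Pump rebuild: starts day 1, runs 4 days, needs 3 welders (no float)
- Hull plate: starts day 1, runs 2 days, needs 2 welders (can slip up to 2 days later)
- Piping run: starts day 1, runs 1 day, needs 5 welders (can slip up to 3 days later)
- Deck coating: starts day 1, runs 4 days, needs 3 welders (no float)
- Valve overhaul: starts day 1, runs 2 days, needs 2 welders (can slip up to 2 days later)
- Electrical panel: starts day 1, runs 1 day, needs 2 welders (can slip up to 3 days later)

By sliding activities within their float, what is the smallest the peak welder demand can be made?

11

Early-start (Prop shaft@1, Pump rebuild@1, Hull plate@1, Piping run@1, Deck coating@1, Valve overhaul@1, Electrical panel@1) gives peak 20: d1:20  d2:10  d3:6  d4:6.
Shift Piping run→4, Valve overhaul→2, Electrical panel→3.
Schedule Prop shaft@1, Pump rebuild@1, Hull plate@1, Piping run@4, Deck coating@1, Valve overhaul@2, Electrical panel@3: d1:11  d2:10  d3:10  d4:11 — peak 11.
Total welder-days = 42 over 4 days ⇒ peak ≥ ⌈42/4⌉ = 11, so 11 is optimal.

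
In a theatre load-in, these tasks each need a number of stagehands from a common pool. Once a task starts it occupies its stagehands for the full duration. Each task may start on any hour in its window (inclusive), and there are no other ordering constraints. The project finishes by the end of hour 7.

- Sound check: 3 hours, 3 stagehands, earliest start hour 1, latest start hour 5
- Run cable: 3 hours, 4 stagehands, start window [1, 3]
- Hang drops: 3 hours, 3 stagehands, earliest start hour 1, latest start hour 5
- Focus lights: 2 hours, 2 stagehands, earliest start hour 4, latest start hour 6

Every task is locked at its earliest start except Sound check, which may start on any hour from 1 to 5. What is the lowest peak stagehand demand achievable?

Sound check@1: h1:10  h2:10  h3:10  h4:2  h5:2  h6:0  h7:0 → peak 10
Sound check@2: h1:7  h2:10  h3:10  h4:5  h5:2  h6:0  h7:0 → peak 10
Sound check@3: h1:7  h2:7  h3:10  h4:5  h5:5  h6:0  h7:0 → peak 10
Sound check@4: h1:7  h2:7  h3:7  h4:5  h5:5  h6:3  h7:0 → peak 7
Sound check@5: h1:7  h2:7  h3:7  h4:2  h5:5  h6:3  h7:3 → peak 7
Best is Sound check@4, peak 7.

7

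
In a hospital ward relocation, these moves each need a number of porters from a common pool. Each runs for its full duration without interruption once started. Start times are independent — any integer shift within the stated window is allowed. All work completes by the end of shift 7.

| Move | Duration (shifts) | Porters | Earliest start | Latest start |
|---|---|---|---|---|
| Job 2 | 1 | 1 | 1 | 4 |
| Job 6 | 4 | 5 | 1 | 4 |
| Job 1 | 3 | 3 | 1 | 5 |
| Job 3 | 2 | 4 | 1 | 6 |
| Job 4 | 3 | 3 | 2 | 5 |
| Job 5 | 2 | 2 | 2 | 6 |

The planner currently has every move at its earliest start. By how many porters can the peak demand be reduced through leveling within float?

Early-start peak: s1:13  s2:17  s3:13  s4:8  s5:0  s6:0  s7:0 ⇒ 17.
Leveled (Job 2@1, Job 6@4, Job 1@1, Job 3@1, Job 4@3, Job 5@6): s1:8  s2:7  s3:6  s4:8  s5:8  s6:7  s7:7 ⇒ 8.
Reduction 17 − 8 = 9.

9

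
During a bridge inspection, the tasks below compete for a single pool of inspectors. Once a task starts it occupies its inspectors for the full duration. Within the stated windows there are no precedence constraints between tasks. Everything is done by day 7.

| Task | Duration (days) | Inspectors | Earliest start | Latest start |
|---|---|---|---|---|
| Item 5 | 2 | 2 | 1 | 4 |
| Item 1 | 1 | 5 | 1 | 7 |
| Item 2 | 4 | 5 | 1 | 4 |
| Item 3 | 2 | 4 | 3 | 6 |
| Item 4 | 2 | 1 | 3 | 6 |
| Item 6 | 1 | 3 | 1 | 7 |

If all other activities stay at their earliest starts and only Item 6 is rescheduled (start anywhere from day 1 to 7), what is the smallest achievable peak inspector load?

12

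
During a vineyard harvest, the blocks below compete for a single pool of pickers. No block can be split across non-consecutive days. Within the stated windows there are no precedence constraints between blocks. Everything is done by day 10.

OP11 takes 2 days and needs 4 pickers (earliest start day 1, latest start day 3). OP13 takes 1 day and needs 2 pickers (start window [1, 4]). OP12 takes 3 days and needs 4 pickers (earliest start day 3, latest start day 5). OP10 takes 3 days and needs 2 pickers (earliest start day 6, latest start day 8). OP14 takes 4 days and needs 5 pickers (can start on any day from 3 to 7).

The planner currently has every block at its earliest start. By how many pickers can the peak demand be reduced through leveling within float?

2

Early-start peak: d1:6  d2:4  d3:9  d4:9  d5:9  d6:7  d7:2  d8:2  d9:0  d10:0 ⇒ 9.
Leveled (OP11@1, OP13@1, OP12@3, OP10@6, OP14@6): d1:6  d2:4  d3:4  d4:4  d5:4  d6:7  d7:7  d8:7  d9:5  d10:0 ⇒ 7.
Reduction 9 − 7 = 2.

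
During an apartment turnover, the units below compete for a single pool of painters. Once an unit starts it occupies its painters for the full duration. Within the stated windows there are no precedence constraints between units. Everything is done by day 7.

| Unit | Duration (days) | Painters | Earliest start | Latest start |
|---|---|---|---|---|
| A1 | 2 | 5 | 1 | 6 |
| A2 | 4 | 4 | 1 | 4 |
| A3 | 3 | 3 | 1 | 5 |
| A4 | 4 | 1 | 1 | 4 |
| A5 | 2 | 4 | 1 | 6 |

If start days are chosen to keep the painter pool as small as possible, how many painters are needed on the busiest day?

Early-start (A1@1, A2@1, A3@1, A4@1, A5@1) gives peak 17: d1:17  d2:17  d3:8  d4:5  d5:0  d6:0  d7:0.
Shift A2→3, A3→3, A5→6.
Schedule A1@1, A2@3, A3@3, A4@1, A5@6: d1:6  d2:6  d3:8  d4:8  d5:7  d6:8  d7:4 — peak 8.

8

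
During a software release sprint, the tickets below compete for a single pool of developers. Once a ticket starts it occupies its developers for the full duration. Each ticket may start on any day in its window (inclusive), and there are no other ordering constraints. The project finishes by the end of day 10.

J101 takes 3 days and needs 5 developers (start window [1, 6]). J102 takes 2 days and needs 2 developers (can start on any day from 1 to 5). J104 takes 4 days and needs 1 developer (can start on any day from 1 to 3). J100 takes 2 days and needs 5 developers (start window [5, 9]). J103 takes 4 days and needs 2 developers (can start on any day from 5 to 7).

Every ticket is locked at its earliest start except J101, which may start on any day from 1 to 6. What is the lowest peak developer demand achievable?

J101@1: d1:8  d2:8  d3:6  d4:1  d5:7  d6:7  d7:2  d8:2  d9:0  d10:0 → peak 8
J101@2: d1:3  d2:8  d3:6  d4:6  d5:7  d6:7  d7:2  d8:2  d9:0  d10:0 → peak 8
J101@3: d1:3  d2:3  d3:6  d4:6  d5:12  d6:7  d7:2  d8:2  d9:0  d10:0 → peak 12
J101@4: d1:3  d2:3  d3:1  d4:6  d5:12  d6:12  d7:2  d8:2  d9:0  d10:0 → peak 12
J101@5: d1:3  d2:3  d3:1  d4:1  d5:12  d6:12  d7:7  d8:2  d9:0  d10:0 → peak 12
J101@6: d1:3  d2:3  d3:1  d4:1  d5:7  d6:12  d7:7  d8:7  d9:0  d10:0 → peak 12
Best is J101@1, peak 8.

8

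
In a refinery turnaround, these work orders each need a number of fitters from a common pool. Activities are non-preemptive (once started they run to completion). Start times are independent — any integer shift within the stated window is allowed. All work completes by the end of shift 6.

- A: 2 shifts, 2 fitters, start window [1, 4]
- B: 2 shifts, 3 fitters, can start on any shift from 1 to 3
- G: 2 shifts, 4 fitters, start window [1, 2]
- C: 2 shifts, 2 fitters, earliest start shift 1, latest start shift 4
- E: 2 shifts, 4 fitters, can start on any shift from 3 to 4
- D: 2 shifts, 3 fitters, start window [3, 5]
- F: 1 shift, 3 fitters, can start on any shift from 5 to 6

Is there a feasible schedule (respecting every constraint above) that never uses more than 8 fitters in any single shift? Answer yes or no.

yes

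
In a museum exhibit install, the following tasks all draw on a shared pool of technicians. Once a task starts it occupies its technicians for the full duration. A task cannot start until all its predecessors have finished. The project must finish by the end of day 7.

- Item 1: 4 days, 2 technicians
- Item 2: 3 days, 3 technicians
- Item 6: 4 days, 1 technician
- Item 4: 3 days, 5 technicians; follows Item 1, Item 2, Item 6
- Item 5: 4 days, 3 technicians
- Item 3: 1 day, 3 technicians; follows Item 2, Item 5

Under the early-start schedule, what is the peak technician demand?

9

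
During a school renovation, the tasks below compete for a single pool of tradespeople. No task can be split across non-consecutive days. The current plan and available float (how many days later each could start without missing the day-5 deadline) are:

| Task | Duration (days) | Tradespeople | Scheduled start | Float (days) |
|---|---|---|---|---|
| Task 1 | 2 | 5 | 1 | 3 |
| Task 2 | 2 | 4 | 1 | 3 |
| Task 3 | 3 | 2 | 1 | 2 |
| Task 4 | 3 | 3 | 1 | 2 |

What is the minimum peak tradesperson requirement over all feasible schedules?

7

Early-start (Task 1@1, Task 2@1, Task 3@1, Task 4@1) gives peak 14: d1:14  d2:14  d3:5  d4:0  d5:0.
Shift Task 2→4, Task 4→3.
Schedule Task 1@1, Task 2@4, Task 3@1, Task 4@3: d1:7  d2:7  d3:5  d4:7  d5:7 — peak 7.
Total tradesperson-days = 33 over 5 days ⇒ peak ≥ ⌈33/5⌉ = 7, so 7 is optimal.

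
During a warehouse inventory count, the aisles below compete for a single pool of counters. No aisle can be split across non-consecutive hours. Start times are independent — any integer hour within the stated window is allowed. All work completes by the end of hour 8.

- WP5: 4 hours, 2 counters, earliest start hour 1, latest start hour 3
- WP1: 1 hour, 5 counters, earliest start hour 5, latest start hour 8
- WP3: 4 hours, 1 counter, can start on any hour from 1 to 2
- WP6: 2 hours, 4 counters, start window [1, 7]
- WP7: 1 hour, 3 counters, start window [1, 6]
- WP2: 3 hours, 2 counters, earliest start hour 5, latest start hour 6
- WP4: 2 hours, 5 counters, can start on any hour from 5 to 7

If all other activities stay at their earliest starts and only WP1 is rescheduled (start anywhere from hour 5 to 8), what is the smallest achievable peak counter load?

10

WP1@5: h1:10  h2:7  h3:3  h4:3  h5:12  h6:7  h7:2  h8:0 → peak 12
WP1@6: h1:10  h2:7  h3:3  h4:3  h5:7  h6:12  h7:2  h8:0 → peak 12
WP1@7: h1:10  h2:7  h3:3  h4:3  h5:7  h6:7  h7:7  h8:0 → peak 10
WP1@8: h1:10  h2:7  h3:3  h4:3  h5:7  h6:7  h7:2  h8:5 → peak 10
Best is WP1@7, peak 10.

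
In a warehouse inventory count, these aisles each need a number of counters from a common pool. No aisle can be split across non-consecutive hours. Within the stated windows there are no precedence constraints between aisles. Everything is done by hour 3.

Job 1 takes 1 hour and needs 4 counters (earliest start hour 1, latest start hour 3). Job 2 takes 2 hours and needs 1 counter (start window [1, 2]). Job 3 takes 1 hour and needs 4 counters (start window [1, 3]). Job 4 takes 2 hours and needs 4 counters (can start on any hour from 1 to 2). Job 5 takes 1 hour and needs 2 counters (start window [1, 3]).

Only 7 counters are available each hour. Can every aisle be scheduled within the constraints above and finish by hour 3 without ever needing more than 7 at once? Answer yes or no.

no

The minimum achievable peak is 8; 7 < 8, so no feasible schedule stays within the cap.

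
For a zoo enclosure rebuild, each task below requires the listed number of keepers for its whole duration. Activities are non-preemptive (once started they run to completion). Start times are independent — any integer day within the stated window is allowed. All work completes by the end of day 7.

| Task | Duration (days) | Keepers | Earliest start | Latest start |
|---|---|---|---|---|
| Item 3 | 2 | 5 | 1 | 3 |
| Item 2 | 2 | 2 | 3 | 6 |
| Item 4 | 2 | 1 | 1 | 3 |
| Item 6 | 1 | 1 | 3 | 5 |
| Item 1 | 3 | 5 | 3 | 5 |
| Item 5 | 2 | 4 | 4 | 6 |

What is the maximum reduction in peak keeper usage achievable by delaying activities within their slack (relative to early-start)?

5

Early-start peak: d1:6  d2:6  d3:8  d4:11  d5:9  d6:0  d7:0 ⇒ 11.
Leveled (Item 3@1, Item 2@6, Item 4@1, Item 6@3, Item 1@3, Item 5@6): d1:6  d2:6  d3:6  d4:5  d5:5  d6:6  d7:6 ⇒ 6.
Reduction 11 − 6 = 5.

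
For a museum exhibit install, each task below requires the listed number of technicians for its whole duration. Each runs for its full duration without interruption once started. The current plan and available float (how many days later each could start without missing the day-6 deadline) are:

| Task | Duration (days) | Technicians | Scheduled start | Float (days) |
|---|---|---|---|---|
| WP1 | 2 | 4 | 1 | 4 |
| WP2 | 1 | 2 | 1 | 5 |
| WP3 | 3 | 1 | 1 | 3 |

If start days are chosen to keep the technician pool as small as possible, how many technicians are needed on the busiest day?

4

Early-start (WP1@1, WP2@1, WP3@1) gives peak 7: d1:7  d2:5  d3:1  d4:0  d5:0  d6:0.
Shift WP2→3, WP3→3.
Schedule WP1@1, WP2@3, WP3@3: d1:4  d2:4  d3:3  d4:1  d5:1  d6:0 — peak 4.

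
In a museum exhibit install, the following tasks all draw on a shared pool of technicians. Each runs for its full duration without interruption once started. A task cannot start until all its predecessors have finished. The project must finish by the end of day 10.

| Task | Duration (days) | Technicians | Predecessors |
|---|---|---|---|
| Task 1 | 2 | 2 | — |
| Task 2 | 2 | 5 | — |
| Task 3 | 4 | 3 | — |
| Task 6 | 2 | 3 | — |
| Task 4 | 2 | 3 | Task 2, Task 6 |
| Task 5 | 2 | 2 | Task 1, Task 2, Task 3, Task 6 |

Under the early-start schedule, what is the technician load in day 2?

At early start, day 2 has: Task 1, Task 2, Task 3, Task 6.
Demand: 2 + 5 + 3 + 3 = 13.

13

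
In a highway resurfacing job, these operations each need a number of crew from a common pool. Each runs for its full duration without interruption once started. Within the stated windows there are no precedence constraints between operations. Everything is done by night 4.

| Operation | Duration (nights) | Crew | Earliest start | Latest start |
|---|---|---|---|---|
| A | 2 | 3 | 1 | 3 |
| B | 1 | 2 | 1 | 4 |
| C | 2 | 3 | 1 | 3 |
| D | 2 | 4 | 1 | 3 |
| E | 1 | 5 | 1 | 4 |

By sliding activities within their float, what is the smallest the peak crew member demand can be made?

8

Early-start (A@1, B@1, C@1, D@1, E@1) gives peak 17: n1:17  n2:10  n3:0  n4:0.
Shift C→3, D→2, E→4.
Schedule A@1, B@1, C@3, D@2, E@4: n1:5  n2:7  n3:7  n4:8 — peak 8.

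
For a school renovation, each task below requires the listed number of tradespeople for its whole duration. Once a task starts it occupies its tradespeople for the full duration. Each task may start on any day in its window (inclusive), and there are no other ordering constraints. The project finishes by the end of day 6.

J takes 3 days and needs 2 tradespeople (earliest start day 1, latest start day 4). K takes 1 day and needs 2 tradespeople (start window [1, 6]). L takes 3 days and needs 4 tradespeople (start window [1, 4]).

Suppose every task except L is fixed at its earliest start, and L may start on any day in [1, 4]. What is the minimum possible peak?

4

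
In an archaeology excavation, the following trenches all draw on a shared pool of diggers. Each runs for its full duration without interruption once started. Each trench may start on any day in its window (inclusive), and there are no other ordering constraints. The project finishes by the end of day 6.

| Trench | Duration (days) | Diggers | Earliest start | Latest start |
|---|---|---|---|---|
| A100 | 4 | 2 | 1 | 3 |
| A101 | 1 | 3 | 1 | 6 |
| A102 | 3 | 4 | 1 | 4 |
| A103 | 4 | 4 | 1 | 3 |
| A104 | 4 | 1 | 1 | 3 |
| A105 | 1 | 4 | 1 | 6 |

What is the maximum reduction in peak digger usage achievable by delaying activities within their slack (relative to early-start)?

7

Early-start peak: d1:18  d2:11  d3:11  d4:7  d5:0  d6:0 ⇒ 18.
Leveled (A100@1, A101@1, A102@1, A103@2, A104@1, A105@4): d1:10  d2:11  d3:11  d4:11  d5:4  d6:0 ⇒ 11.
Reduction 18 − 11 = 7.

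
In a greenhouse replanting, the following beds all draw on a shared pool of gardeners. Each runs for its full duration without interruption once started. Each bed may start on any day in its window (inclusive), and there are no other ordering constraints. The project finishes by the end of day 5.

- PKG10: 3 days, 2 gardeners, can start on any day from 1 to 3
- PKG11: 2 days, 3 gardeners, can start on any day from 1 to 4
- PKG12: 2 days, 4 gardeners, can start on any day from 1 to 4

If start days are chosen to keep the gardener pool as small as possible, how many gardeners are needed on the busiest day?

Early-start (PKG10@1, PKG11@1, PKG12@1) gives peak 9: d1:9  d2:9  d3:2  d4:0  d5:0.
Shift PKG12→4.
Schedule PKG10@1, PKG11@1, PKG12@4: d1:5  d2:5  d3:2  d4:4  d5:4 — peak 5.

5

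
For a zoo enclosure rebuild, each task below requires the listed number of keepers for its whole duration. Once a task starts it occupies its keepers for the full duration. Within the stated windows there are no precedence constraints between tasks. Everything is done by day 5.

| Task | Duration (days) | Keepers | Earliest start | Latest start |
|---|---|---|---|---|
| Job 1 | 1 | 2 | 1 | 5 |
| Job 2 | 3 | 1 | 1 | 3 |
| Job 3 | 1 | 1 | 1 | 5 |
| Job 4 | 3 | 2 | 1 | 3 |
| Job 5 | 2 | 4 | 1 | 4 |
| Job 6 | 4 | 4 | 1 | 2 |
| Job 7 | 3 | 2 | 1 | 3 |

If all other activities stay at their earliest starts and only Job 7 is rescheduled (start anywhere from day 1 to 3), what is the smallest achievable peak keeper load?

Job 7@1: d1:16  d2:13  d3:9  d4:4  d5:0 → peak 16
Job 7@2: d1:14  d2:13  d3:9  d4:6  d5:0 → peak 14
Job 7@3: d1:14  d2:11  d3:9  d4:6  d5:2 → peak 14
Best is Job 7@2, peak 14.

14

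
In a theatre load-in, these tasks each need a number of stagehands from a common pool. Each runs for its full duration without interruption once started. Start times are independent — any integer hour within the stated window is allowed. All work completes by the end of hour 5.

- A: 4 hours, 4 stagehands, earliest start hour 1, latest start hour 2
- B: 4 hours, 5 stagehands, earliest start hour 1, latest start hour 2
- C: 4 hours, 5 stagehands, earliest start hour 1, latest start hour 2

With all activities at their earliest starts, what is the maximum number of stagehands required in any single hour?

Early-start schedule: A@1, B@1, C@1.
Load per hour: hour 1: 14, hour 2: 14, hour 3: 14, hour 4: 14, hour 5: 0.
Peak is 14.

14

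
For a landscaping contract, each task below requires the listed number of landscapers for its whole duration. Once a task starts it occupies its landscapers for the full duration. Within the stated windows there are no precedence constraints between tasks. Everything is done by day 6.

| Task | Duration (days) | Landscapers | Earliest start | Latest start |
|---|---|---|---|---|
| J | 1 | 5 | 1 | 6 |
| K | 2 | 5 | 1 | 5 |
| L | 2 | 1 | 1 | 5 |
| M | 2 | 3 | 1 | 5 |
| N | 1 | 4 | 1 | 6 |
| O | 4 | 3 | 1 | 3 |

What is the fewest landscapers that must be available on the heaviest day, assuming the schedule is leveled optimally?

Early-start (J@1, K@1, L@1, M@1, N@1, O@1) gives peak 21: d1:21  d2:12  d3:3  d4:3  d5:0  d6:0.
Shift K→2, M→4, N→6, O→3.
Schedule J@1, K@2, L@1, M@4, N@6, O@3: d1:6  d2:6  d3:8  d4:6  d5:6  d6:7 — peak 8.

8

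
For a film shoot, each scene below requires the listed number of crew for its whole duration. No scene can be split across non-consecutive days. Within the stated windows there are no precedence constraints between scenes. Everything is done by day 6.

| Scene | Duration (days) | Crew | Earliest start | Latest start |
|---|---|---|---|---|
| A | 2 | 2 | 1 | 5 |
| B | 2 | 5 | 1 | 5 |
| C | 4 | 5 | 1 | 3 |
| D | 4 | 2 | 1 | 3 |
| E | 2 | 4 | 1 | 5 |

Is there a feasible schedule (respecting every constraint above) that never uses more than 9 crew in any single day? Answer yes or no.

yes

Schedule A@1, B@1, C@3, D@1, E@5: d1:9  d2:9  d3:7  d4:7  d5:9  d6:9 — peak 9 ≤ 9.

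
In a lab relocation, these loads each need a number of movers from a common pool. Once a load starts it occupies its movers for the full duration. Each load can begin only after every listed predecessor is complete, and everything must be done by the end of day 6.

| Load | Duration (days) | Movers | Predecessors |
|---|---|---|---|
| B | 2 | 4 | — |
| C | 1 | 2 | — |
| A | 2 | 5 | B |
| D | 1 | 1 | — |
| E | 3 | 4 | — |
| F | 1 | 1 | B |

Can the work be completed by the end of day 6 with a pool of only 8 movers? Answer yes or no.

Schedule B@1, C@1, A@5, D@1, E@2, F@3: d1:7  d2:8  d3:5  d4:4  d5:5  d6:5 — peak 8 ≤ 8.

yes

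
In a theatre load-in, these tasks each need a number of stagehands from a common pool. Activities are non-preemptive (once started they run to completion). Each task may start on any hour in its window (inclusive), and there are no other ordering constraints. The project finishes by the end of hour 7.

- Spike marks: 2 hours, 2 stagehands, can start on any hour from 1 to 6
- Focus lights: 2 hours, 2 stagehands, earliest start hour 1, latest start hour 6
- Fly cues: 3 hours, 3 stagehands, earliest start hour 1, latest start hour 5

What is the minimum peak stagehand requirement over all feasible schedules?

3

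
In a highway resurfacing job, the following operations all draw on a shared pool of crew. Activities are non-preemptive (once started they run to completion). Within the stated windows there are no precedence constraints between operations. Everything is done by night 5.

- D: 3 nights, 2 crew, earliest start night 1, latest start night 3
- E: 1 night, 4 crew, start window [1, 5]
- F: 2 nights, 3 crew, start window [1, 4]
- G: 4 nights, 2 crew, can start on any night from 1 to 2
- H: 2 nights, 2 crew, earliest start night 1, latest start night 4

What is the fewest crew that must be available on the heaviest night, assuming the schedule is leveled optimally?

6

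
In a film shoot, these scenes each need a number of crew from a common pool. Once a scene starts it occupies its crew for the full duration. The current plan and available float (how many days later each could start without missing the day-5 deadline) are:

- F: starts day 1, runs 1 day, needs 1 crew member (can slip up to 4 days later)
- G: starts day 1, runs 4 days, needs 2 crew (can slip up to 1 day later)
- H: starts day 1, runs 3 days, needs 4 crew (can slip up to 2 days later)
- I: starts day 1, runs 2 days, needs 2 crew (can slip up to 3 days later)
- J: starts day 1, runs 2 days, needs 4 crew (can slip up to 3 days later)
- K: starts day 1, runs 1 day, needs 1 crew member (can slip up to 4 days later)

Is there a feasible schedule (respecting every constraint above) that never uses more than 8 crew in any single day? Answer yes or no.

yes

Schedule F@1, G@1, H@1, I@2, J@4, K@1: d1:8  d2:8  d3:8  d4:6  d5:4 — peak 8 ≤ 8.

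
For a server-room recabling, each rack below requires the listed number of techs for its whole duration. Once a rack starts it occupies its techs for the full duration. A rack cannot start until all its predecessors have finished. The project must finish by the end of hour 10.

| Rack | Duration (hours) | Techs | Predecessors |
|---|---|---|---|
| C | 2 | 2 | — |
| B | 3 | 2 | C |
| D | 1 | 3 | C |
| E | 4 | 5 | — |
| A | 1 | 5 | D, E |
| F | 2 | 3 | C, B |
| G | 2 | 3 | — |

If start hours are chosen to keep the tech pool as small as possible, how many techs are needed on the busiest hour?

Early-start (C@1, B@3, D@3, E@1, A@5, F@6, G@1) gives peak 10: h1:10  h2:10  h3:10  h4:7  h5:7  h6:3  h7:3  h8:0  h9:0  h10:0.
Shift E→4, A→8, F→9.
Schedule C@1, B@3, D@3, E@4, A@8, F@9, G@1: h1:5  h2:5  h3:5  h4:7  h5:7  h6:5  h7:5  h8:5  h9:3  h10:3 — peak 7.

7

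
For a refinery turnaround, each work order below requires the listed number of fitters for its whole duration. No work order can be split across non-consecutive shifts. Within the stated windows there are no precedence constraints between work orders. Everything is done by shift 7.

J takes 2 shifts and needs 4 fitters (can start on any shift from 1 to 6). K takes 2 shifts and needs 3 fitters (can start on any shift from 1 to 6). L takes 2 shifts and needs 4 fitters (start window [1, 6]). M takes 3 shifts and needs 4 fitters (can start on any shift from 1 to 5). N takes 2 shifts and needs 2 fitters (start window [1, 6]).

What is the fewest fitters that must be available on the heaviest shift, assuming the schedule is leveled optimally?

7

Early-start (J@1, K@1, L@1, M@1, N@1) gives peak 17: s1:17  s2:17  s3:4  s4:0  s5:0  s6:0  s7:0.
Shift L→3, M→5, N→3.
Schedule J@1, K@1, L@3, M@5, N@3: s1:7  s2:7  s3:6  s4:6  s5:4  s6:4  s7:4 — peak 7.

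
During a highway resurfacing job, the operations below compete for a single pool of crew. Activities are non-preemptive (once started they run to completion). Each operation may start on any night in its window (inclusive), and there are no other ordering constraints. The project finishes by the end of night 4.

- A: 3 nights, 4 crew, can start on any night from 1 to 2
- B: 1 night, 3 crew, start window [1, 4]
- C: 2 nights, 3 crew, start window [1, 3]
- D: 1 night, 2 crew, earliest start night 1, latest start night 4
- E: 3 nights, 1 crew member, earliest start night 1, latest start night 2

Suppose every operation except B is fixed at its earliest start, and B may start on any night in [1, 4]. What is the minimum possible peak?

10

B@1: n1:13  n2:8  n3:5  n4:0 → peak 13
B@2: n1:10  n2:11  n3:5  n4:0 → peak 11
B@3: n1:10  n2:8  n3:8  n4:0 → peak 10
B@4: n1:10  n2:8  n3:5  n4:3 → peak 10
Best is B@3, peak 10.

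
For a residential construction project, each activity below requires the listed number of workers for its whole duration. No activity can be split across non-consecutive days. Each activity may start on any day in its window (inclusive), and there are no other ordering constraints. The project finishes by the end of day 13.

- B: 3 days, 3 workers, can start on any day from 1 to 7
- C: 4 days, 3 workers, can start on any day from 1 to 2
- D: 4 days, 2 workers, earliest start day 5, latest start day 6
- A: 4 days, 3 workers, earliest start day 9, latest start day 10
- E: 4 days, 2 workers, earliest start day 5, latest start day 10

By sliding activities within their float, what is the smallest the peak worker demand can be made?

Early-start (B@1, C@1, D@5, A@9, E@5) gives peak 6: d1:6  d2:6  d3:6  d4:3  d5:4  d6:4  d7:4  d8:4  d9:3  d10:3  d11:3  d12:3  d13:0.
Shift B→5, E→8.
Schedule B@5, C@1, D@5, A@9, E@8: d1:3  d2:3  d3:3  d4:3  d5:5  d6:5  d7:5  d8:4  d9:5  d10:5  d11:5  d12:3  d13:0 — peak 5.

5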